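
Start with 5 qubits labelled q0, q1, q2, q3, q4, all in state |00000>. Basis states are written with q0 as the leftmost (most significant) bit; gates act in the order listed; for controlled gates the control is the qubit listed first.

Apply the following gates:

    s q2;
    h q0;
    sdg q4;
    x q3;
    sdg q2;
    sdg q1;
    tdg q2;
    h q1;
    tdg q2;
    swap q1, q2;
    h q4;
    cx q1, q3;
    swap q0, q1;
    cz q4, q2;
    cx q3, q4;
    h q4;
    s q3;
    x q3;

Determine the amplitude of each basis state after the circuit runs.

The resulting statevector has amplitude I/2 on |00000>, -I/2 on |00101>, I/2 on |01000>, -I/2 on |01101>, and 0 on every other basis state.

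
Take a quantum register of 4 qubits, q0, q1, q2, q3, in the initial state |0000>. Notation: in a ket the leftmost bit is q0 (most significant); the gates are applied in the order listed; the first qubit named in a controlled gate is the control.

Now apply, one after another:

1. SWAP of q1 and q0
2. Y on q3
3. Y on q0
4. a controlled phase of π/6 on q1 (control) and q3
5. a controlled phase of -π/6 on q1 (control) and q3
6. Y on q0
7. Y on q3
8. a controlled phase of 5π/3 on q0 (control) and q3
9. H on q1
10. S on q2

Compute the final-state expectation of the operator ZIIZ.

The expectation value of ZIIZ is 1. Key observation: gates 2-7 undo each other exactly, leaving only the rest of the circuit to track.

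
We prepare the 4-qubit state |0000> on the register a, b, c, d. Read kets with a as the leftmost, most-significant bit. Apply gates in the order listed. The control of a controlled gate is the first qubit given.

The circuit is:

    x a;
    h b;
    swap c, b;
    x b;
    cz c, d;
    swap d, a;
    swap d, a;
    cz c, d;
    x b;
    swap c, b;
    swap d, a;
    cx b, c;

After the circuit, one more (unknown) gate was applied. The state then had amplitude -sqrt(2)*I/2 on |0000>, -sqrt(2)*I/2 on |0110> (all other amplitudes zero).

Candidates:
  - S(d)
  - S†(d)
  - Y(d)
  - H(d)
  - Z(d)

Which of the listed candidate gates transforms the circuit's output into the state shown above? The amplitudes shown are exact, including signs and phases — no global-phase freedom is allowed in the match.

It was Y(d) that produced the state shown. Key observation: the block from step 3 through step 10 cancels to the identity and can be dropped.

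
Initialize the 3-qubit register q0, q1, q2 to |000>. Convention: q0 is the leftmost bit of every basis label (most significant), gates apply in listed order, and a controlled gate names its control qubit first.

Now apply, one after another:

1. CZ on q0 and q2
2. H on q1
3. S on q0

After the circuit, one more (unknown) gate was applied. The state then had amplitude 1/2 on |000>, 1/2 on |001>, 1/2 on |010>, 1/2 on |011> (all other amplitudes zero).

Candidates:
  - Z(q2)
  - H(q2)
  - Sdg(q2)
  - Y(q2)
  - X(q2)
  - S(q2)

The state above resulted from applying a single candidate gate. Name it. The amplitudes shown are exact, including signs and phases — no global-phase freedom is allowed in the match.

The applied gate was H(q2).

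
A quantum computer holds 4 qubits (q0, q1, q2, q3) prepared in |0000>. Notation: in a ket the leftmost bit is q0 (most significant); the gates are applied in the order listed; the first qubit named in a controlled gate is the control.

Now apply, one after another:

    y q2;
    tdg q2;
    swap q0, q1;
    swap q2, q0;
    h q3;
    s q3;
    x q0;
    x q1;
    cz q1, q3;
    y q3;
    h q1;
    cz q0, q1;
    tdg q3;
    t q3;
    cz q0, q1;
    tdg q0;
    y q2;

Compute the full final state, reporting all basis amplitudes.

The resulting statevector has amplitude -exp(3*I*pi/4)/2 on |0010>, -exp(I*pi/4)/2 on |0011>, exp(3*I*pi/4)/2 on |0110>, exp(I*pi/4)/2 on |0111>, and 0 on every other basis state. Key observation: the block from step 12 through step 15 cancels to the identity and can be dropped.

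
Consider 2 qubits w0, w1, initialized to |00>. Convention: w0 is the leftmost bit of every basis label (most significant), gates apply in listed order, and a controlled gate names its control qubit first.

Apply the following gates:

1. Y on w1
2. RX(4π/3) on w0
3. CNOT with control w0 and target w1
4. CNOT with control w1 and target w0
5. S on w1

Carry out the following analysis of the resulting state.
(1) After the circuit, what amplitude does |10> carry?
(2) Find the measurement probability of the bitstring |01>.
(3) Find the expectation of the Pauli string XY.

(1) The final state's coefficient on |10> equals sqrt(3)/2.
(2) Outcome |01> occurs with probability 0.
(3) The expectation value of XY is 0.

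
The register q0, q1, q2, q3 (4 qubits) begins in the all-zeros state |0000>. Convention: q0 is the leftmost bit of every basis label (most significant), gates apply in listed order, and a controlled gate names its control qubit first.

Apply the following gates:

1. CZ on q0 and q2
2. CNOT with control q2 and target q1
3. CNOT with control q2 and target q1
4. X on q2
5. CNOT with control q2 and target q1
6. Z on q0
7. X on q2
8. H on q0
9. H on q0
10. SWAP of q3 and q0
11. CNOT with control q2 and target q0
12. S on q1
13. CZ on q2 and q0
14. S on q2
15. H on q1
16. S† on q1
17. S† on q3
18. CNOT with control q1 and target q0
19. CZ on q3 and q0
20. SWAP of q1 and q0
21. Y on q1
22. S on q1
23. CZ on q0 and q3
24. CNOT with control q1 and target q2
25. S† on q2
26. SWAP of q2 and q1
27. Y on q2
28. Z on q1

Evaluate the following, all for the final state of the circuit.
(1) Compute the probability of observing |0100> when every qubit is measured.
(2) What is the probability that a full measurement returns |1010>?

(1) The probability of measuring |0100> is 1/2.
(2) Outcome |1010> occurs with probability 1/2.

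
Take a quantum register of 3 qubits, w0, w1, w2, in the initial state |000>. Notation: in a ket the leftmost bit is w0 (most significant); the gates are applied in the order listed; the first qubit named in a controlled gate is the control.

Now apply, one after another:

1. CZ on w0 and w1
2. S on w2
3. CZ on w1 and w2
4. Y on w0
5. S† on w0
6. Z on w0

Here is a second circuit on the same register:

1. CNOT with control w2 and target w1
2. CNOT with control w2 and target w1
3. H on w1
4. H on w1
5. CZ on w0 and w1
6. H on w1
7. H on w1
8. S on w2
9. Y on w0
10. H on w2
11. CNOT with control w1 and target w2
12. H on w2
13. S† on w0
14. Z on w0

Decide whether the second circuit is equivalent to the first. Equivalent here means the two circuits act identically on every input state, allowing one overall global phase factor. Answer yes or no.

Yes — the two circuits implement the same unitary up to a global phase.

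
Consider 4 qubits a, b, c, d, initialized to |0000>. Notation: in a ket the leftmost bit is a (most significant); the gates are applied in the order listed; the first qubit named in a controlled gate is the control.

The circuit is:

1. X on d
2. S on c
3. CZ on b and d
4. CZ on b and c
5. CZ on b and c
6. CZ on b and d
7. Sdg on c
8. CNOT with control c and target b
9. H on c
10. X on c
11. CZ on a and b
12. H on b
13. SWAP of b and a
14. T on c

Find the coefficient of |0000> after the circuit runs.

The amplitude on |0000> is 0. Key observation: gates 2-7 undo each other exactly, leaving only the rest of the circuit to track.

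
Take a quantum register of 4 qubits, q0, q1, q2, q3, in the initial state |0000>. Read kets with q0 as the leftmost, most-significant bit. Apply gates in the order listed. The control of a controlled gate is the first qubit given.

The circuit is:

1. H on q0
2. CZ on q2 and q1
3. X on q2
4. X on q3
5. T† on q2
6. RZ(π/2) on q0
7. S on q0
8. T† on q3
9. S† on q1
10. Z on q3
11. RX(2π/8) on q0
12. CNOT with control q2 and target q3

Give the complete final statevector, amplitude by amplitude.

After the circuit, the state carries amplitude sqrt(2)*(sqrt(sqrt(2) + 2) + I*sqrt(2 - sqrt(2)))*exp(I*pi/4)/4 on |0010>, sqrt(2)*(-sqrt(sqrt(2) + 2) - I*sqrt(2 - sqrt(2)))*exp(I*pi/4)/4 on |1010>, and 0 on every other basis state.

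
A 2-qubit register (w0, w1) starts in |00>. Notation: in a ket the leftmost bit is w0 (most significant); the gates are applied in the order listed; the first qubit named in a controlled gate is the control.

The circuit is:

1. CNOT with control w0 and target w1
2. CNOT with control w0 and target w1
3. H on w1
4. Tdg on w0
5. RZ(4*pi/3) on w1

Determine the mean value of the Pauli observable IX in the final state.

The expectation value of IX is -1/2.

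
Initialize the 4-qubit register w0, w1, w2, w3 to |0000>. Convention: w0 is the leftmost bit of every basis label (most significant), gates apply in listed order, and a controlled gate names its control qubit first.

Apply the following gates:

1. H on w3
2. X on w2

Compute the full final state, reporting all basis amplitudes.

The resulting statevector has amplitude sqrt(2)/2 on |0010>, sqrt(2)/2 on |0011>, and 0 on every other basis state.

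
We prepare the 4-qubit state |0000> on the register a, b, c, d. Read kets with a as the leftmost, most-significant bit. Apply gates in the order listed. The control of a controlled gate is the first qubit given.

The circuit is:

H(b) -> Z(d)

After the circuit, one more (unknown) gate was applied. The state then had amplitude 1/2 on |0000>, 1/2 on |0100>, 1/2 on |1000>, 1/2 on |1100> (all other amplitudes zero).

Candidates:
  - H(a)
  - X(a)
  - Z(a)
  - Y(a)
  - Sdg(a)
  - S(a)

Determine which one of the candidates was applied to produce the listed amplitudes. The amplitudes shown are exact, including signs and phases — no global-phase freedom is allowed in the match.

The applied gate was H(a).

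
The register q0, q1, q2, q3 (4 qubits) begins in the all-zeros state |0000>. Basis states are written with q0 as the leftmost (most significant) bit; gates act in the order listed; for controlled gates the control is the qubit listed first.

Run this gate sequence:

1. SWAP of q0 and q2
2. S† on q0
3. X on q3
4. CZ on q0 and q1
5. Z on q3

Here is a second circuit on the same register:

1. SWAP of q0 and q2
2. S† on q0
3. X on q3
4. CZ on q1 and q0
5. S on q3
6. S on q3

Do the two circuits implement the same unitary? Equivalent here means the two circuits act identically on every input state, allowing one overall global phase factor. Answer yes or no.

Yes: on every input state the two circuits agree up to one overall phase factor.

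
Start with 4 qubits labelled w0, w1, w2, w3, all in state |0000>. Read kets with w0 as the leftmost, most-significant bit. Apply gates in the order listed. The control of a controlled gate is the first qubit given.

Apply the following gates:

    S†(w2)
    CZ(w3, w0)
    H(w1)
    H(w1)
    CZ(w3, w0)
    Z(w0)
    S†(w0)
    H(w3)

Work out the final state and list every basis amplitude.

After the circuit, the state carries amplitude sqrt(2)/2 on |0000>, sqrt(2)/2 on |0001>, and 0 on every other basis state.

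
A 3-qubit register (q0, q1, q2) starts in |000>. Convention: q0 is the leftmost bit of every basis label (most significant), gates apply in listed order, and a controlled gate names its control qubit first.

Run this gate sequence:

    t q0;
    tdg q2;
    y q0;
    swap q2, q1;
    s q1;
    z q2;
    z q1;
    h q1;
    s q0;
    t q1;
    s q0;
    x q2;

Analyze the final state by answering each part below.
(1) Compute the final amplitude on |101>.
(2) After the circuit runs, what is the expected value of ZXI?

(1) |101> carries amplitude -sqrt(2)*I/2 in the final state.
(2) The observable ZXI averages to -sqrt(2)/2.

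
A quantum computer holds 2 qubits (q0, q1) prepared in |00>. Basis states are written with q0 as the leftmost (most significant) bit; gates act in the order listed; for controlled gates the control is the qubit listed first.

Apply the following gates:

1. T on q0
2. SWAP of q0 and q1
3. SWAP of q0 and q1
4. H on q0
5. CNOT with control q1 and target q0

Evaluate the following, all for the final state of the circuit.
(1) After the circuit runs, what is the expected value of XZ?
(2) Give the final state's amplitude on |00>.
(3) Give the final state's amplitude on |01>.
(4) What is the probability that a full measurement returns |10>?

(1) The observable XZ averages to 1. Key observation: gates 2-3 undo each other exactly, leaving only the rest of the circuit to track.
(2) |00> carries amplitude sqrt(2)/2 in the final state.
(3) |01> carries amplitude 0 in the final state.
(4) Outcome |10> occurs with probability 1/2.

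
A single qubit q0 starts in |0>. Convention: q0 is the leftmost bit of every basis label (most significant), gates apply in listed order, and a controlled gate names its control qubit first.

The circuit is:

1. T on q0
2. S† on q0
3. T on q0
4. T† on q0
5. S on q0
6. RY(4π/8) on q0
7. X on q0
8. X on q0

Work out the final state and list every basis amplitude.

The final amplitudes are sqrt(2)/2 on |0>, sqrt(2)/2 on |1>.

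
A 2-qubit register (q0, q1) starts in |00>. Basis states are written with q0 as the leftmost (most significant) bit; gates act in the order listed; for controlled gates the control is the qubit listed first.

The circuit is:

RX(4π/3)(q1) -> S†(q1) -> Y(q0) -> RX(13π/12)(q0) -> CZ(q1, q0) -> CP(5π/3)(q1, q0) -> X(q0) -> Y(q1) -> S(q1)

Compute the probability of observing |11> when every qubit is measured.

The probability of measuring |11> is sqrt(2)/32 + sqrt(6)/32 + 1/8.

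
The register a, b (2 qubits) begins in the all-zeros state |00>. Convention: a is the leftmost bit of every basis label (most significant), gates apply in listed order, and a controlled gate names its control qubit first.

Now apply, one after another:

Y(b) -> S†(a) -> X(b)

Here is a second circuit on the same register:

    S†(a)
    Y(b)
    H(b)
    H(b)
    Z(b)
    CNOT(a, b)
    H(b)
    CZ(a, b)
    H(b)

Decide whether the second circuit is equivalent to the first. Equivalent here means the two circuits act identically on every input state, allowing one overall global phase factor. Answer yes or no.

No, they are not equivalent — no single phase factor reconciles the two unitaries.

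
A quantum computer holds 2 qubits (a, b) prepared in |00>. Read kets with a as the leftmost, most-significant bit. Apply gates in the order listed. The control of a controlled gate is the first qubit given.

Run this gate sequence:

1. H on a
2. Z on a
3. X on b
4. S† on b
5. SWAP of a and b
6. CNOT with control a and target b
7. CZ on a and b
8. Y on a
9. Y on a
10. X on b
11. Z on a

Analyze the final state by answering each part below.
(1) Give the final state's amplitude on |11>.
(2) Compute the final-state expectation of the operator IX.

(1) The final state's coefficient on |11> equals -sqrt(2)*I/2.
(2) The expectation value of IX is 1.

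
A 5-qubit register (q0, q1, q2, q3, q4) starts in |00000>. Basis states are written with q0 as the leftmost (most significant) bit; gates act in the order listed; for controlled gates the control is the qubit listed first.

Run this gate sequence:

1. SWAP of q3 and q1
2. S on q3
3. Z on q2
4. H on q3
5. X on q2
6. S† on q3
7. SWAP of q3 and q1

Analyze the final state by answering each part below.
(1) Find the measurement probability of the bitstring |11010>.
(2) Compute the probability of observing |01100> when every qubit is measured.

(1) The probability of measuring |11010> is 0.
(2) A full measurement returns |01100> with probability 1/2.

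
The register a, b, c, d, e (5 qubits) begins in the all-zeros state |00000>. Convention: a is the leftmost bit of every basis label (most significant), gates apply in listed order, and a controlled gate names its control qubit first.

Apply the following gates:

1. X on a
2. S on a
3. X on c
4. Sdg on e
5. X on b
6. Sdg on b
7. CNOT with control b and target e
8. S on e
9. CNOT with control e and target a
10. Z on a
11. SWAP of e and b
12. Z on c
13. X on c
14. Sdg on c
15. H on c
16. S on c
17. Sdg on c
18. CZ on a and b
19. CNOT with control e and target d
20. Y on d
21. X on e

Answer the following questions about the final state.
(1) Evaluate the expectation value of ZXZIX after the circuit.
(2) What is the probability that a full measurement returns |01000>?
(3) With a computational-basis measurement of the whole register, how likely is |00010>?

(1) In the final state, ZXZIX has expectation 0.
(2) The probability of measuring |01000> is 1/2.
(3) Outcome |00010> occurs with probability 0.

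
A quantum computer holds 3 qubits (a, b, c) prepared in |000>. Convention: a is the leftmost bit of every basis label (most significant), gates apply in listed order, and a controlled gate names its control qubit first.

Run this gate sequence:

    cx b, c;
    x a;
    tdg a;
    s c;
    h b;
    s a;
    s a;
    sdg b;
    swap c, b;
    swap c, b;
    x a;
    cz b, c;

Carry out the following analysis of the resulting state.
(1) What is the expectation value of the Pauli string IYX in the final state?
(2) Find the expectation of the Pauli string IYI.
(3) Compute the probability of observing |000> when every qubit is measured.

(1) In the final state, IYX has expectation 0. Key observation: the block from step 9 through step 10 cancels to the identity and can be dropped.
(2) In the final state, IYI has expectation -1.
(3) A full measurement returns |000> with probability 1/2.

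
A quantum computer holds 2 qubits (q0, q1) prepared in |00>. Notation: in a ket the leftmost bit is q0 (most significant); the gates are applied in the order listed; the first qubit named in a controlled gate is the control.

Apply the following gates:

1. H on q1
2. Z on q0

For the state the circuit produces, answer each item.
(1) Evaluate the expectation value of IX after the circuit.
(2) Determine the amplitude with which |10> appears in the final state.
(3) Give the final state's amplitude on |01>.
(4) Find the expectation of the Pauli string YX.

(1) The observable IX averages to 1.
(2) The amplitude on |10> is 0.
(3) The final state's coefficient on |01> equals sqrt(2)/2.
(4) In the final state, YX has expectation 0.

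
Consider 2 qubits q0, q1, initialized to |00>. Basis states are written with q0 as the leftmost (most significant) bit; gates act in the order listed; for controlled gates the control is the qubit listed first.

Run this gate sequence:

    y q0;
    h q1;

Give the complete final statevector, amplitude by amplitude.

The resulting statevector has amplitude 0 on |00>, 0 on |01>, sqrt(2)*I/2 on |10>, sqrt(2)*I/2 on |11>.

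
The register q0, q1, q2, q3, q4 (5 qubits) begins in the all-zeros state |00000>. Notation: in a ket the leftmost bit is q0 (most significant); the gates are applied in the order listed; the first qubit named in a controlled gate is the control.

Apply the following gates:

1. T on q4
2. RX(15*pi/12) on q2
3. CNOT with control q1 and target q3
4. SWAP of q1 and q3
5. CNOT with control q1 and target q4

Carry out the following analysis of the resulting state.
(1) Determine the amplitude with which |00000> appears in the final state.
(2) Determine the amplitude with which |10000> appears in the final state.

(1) The final state's coefficient on |00000> equals -sqrt(2 - sqrt(2))/2.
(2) The amplitude on |10000> is 0.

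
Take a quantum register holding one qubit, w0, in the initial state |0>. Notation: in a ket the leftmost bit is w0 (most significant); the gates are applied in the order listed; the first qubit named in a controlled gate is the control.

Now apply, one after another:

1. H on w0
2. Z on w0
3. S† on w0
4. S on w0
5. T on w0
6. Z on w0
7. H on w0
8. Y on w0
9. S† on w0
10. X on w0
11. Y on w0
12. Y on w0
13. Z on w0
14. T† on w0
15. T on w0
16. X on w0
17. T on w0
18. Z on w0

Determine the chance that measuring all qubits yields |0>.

Outcome |0> occurs with probability 1/2 - sqrt(2)/4.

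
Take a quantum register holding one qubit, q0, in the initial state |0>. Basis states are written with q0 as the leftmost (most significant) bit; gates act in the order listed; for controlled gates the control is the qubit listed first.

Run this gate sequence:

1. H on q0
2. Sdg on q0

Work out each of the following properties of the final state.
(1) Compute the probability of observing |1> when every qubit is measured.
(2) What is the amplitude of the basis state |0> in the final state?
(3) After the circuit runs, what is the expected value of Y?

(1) The probability of measuring |1> is 1/2.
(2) The amplitude on |0> is sqrt(2)/2.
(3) The observable Y averages to -1.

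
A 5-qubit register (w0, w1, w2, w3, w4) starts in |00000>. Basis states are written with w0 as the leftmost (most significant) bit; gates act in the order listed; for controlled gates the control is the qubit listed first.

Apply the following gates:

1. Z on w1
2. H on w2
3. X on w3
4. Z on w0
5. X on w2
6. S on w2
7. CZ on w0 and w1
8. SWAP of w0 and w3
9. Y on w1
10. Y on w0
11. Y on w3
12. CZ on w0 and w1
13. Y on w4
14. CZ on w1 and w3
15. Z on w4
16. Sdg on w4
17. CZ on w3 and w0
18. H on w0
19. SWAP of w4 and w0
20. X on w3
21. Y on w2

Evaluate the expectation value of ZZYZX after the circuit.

The observable ZZYZX averages to 1.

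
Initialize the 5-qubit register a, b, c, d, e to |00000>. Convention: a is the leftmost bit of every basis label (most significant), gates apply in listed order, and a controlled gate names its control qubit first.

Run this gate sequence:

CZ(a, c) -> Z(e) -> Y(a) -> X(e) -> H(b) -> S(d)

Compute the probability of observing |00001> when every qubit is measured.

The probability of measuring |00001> is 0.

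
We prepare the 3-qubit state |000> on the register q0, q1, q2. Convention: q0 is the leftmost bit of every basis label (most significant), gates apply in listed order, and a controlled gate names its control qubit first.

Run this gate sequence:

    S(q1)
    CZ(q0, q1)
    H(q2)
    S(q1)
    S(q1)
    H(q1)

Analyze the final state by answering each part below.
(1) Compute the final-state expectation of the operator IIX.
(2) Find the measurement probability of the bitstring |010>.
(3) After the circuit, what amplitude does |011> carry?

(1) The observable IIX averages to 1.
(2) The probability of measuring |010> is 1/4.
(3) |011> carries amplitude 1/2 in the final state.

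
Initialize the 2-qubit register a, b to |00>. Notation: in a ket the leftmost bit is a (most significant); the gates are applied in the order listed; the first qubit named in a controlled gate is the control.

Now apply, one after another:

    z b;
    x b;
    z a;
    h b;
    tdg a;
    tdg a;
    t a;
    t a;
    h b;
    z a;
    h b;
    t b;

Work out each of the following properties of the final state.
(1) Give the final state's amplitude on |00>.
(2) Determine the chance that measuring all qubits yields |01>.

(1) |00> carries amplitude sqrt(2)/2 in the final state.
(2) A full measurement returns |01> with probability 1/2.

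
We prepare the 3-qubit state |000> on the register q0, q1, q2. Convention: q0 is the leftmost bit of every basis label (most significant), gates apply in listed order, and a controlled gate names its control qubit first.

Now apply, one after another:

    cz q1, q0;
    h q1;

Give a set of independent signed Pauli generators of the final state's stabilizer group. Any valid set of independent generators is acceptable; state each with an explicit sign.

The stabilizer group can be generated by +IXI, +ZII, +IIZ, among other valid generating sets.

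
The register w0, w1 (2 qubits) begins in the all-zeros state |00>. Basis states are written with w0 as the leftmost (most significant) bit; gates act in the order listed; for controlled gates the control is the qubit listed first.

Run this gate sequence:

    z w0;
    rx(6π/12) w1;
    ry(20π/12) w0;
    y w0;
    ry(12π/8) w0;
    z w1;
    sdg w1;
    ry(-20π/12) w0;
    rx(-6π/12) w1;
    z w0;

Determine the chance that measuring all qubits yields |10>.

A full measurement returns |10> with probability 1/4.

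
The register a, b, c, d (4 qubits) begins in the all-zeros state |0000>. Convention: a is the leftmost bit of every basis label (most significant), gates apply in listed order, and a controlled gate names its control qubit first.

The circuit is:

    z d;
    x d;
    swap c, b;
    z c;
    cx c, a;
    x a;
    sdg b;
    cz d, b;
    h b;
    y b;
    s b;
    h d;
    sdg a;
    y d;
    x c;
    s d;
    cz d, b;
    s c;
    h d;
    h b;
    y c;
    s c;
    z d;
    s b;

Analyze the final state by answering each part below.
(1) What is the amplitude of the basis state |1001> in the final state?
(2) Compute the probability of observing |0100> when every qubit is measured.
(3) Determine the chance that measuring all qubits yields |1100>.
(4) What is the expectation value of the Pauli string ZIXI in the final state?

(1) |1001> carries amplitude 1/2 + I/2 in the final state.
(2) The probability of measuring |0100> is 0.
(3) A full measurement returns |1100> with probability 1/2.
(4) The observable ZIXI averages to 0.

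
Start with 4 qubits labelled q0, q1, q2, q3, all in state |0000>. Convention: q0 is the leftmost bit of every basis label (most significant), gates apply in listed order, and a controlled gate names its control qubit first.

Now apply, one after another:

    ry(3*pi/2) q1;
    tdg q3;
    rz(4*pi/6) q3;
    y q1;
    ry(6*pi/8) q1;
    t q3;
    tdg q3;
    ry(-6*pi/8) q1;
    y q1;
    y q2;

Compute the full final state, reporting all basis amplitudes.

After the circuit, the state carries amplitude -sqrt(2)*exp(I*pi/6)/2 on |0010>, sqrt(2)*exp(I*pi/6)/2 on |0110>, and 0 on every other basis state. Key observation: steps 4-9 multiply out to the identity, so the circuit reduces to the remaining gates.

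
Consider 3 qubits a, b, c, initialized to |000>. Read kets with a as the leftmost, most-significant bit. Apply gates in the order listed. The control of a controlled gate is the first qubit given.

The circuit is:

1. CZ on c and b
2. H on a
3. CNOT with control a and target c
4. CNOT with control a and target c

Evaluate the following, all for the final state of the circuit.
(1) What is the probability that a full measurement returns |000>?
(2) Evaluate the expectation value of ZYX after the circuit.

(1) Outcome |000> occurs with probability 1/2. Key observation: steps 3-4 multiply out to the identity, so the circuit reduces to the remaining gates.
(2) The observable ZYX averages to 0.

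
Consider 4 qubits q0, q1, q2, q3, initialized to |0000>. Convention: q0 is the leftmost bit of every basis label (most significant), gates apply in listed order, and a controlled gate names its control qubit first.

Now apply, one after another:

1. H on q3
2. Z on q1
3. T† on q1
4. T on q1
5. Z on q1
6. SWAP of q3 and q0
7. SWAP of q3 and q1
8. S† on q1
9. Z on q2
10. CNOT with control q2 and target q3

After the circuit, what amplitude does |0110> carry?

The final state's coefficient on |0110> equals 0. Key observation: the block from step 2 through step 5 cancels to the identity and can be dropped.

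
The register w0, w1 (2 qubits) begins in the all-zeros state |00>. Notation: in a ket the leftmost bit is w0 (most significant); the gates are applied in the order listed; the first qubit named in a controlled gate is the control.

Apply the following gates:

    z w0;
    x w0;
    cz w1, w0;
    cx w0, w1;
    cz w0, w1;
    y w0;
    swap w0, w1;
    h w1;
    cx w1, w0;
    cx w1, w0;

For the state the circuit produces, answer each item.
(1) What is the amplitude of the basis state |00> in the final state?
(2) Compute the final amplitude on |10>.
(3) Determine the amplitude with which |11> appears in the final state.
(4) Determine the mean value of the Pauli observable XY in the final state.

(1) The amplitude on |00> is 0. Key observation: gates 9-10 undo each other exactly, leaving only the rest of the circuit to track.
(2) The amplitude on |10> is sqrt(2)*I/2.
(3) The amplitude on |11> is sqrt(2)*I/2.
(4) In the final state, XY has expectation 0.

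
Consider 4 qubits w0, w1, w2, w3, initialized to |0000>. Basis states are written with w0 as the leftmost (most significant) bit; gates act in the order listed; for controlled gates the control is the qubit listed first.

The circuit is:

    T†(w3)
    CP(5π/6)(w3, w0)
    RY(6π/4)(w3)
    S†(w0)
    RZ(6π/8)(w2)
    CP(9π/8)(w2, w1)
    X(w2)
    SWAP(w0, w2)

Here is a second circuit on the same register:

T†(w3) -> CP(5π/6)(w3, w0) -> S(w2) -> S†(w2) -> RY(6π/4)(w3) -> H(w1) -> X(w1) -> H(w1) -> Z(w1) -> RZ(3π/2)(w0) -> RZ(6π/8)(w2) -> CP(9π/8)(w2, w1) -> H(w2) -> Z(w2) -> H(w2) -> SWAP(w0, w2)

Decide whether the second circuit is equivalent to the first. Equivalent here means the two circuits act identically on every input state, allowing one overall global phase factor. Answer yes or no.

Yes: on every input state the two circuits agree up to one overall phase factor.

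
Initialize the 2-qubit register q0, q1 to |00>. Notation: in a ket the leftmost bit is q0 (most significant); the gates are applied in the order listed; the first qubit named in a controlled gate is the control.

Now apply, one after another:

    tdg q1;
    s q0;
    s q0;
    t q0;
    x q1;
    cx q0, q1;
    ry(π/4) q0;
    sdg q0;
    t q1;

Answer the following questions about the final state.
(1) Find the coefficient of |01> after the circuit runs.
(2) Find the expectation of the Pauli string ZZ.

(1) The amplitude on |01> is sqrt(sqrt(2) + 2)*exp(I*pi/4)/2.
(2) In the final state, ZZ has expectation -sqrt(2)/2.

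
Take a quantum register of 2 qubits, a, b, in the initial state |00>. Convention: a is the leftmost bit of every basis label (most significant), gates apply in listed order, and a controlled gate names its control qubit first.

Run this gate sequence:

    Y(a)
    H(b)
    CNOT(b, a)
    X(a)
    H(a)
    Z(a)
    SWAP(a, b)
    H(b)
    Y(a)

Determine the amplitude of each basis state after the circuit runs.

The final amplitudes are sqrt(2)/2 on |00>, 0 on |01>, 0 on |10>, -sqrt(2)/2 on |11>.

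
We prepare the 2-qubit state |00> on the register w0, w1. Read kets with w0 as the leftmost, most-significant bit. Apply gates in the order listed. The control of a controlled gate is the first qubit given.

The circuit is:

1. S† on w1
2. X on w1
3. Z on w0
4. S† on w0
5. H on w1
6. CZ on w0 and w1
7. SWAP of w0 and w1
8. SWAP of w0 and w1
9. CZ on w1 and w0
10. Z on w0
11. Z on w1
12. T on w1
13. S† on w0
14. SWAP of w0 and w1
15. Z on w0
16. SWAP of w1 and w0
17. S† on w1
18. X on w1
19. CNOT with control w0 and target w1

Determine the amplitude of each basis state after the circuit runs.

The final amplitudes are sqrt(2)*exp(3*I*pi/4)/2 on |00>, sqrt(2)/2 on |01>, 0 on |10>, 0 on |11>.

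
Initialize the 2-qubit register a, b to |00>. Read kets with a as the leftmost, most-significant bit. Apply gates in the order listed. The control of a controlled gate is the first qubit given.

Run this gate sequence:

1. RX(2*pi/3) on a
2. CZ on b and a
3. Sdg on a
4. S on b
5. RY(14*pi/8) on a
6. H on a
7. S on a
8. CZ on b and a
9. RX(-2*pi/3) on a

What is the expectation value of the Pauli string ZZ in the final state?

The expectation value of ZZ is sqrt(2)/4 + sqrt(6)/4.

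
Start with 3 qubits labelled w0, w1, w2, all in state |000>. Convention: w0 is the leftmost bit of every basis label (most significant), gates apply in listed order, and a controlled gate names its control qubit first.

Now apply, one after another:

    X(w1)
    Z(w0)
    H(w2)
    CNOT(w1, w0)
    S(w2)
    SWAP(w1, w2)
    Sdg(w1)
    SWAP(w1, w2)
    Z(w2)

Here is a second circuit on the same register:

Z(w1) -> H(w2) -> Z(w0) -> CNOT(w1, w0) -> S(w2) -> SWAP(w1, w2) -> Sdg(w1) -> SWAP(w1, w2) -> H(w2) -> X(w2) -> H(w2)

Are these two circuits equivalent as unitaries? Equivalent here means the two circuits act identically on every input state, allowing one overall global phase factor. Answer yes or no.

No: there is an input state on which the two circuits produce genuinely different outputs (not merely differing by a phase).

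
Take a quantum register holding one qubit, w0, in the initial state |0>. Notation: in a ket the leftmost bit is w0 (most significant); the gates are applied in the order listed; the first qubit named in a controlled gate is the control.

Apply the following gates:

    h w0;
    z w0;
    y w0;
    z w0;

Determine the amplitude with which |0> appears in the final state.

The amplitude on |0> is sqrt(2)*I/2.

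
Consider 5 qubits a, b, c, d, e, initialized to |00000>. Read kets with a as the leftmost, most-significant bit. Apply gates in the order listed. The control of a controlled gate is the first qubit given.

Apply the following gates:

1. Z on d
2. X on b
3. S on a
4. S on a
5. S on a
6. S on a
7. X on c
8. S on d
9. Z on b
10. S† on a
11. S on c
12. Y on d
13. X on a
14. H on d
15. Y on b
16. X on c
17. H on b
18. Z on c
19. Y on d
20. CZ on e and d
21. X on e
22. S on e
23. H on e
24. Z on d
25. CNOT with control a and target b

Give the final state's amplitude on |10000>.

The amplitude on |10000> is sqrt(2)*I/4.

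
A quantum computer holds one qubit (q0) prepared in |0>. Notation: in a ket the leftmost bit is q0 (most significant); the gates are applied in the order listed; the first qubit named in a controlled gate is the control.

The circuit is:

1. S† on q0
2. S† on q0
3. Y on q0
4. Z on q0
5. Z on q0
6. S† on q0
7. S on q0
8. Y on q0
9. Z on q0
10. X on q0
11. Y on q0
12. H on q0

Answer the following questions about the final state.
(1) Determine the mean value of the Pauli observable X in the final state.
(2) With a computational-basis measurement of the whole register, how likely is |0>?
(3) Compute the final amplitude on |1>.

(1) The observable X averages to 1.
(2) The probability of measuring |0> is 1/2.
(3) The final state's coefficient on |1> equals -sqrt(2)*I/2.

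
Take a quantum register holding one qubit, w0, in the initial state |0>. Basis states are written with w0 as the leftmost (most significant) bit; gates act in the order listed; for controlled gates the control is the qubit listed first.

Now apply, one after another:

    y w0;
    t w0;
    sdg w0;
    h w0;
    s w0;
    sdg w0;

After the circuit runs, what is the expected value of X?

The observable X averages to -1.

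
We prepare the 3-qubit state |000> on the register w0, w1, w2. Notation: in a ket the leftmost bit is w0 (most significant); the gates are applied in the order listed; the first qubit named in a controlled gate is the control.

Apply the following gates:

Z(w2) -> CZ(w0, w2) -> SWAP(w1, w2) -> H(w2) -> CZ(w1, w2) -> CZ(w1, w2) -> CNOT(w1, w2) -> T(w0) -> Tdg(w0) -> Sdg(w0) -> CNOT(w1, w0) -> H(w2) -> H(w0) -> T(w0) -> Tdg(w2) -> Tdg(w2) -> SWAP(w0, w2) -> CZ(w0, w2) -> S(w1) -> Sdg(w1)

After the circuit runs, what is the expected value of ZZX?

The observable ZZX averages to sqrt(2)/2. Key observation: the block from step 5 through step 6 cancels to the identity and can be dropped.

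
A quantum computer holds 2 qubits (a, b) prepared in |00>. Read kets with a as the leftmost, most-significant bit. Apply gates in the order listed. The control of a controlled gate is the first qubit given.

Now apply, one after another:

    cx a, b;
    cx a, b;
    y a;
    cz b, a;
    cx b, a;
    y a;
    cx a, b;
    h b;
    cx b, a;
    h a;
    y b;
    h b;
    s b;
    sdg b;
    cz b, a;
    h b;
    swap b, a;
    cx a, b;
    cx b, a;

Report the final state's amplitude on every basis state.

The resulting statevector has amplitude -I/2 on |00>, I/2 on |01>, I/2 on |10>, I/2 on |11>. Key observation: the block from step 13 through step 14 cancels to the identity and can be dropped.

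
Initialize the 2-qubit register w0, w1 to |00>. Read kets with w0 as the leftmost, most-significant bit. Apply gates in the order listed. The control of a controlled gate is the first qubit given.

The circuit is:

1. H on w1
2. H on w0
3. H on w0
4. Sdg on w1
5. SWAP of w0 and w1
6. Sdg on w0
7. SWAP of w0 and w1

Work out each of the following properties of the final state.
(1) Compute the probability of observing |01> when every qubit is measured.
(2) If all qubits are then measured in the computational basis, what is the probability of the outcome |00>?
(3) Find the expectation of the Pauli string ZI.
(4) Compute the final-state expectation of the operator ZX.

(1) Outcome |01> occurs with probability 1/2. Key observation: gates 2-3 undo each other exactly, leaving only the rest of the circuit to track.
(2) The probability of measuring |00> is 1/2.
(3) The observable ZI averages to 1.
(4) The expectation value of ZX is -1.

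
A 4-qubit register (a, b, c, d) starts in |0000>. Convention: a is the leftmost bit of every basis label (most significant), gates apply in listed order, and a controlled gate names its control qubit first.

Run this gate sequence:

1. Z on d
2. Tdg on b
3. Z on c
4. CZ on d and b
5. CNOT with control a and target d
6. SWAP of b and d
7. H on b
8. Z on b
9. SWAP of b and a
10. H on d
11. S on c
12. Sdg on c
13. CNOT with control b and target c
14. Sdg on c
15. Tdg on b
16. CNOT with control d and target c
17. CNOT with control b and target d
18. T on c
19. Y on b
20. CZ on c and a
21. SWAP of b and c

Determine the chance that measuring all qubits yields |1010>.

Outcome |1010> occurs with probability 1/4. Key observation: the block from step 11 through step 12 cancels to the identity and can be dropped.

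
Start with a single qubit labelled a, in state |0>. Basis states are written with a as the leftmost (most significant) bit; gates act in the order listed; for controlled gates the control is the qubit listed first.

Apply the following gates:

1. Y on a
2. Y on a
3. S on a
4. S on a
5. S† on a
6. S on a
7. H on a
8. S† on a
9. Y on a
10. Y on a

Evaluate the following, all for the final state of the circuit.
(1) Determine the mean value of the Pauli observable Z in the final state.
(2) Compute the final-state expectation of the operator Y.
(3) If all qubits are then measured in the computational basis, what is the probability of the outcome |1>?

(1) The expectation value of Z is 0.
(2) In the final state, Y has expectation -1.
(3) The probability of measuring |1> is 1/2.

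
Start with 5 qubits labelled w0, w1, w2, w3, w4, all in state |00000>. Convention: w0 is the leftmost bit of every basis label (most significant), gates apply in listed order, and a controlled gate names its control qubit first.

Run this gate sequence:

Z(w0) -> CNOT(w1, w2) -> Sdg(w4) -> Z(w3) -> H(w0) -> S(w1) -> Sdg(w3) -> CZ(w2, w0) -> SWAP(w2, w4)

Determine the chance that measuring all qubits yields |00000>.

The probability of measuring |00000> is 1/2.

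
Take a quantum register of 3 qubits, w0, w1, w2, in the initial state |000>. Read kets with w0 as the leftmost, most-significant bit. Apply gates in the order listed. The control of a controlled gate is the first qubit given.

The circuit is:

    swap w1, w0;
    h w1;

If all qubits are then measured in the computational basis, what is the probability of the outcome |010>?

Outcome |010> occurs with probability 1/2.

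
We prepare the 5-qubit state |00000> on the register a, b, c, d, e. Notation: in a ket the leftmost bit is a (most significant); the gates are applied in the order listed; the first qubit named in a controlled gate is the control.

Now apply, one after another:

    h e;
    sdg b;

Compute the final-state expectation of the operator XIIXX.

In the final state, XIIXX has expectation 0.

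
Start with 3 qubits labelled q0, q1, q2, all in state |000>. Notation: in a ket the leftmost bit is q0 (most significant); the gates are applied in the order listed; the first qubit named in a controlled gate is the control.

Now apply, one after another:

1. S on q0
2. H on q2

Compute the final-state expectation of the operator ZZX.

In the final state, ZZX has expectation 1.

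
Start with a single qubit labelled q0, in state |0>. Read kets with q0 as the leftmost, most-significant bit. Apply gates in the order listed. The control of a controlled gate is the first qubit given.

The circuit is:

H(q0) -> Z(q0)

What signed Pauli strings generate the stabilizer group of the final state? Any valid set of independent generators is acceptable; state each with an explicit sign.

One valid set of independent stabilizer generators is -X (any independent generating set of the same group is equally correct).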